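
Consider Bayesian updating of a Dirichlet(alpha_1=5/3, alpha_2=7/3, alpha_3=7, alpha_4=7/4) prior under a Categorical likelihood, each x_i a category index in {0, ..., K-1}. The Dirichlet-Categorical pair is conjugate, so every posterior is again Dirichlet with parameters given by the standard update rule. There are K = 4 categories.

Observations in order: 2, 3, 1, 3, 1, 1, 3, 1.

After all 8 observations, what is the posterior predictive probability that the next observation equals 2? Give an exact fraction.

obs 1: x=2 → posterior Dirichlet(5/3, 7/3, 8, 7/4)
obs 2: x=3 → posterior Dirichlet(5/3, 7/3, 8, 11/4)
obs 3: x=1 → posterior Dirichlet(5/3, 10/3, 8, 11/4)
obs 4: x=3 → posterior Dirichlet(5/3, 10/3, 8, 15/4)
obs 5: x=1 → posterior Dirichlet(5/3, 13/3, 8, 15/4)
obs 6: x=1 → posterior Dirichlet(5/3, 16/3, 8, 15/4)
obs 7: x=3 → posterior Dirichlet(5/3, 16/3, 8, 19/4)
obs 8: x=1 → posterior Dirichlet(5/3, 19/3, 8, 19/4)

32/83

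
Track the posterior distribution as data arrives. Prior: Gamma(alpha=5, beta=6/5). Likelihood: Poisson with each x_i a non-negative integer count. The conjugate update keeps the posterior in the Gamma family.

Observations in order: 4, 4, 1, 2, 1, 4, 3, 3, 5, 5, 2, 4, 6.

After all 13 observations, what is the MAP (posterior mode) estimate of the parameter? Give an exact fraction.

obs 1: x=4 → posterior Gamma(9, 11/5)
obs 2: x=4 → posterior Gamma(13, 16/5)
obs 3: x=1 → posterior Gamma(14, 21/5)
obs 4: x=2 → posterior Gamma(16, 26/5)
obs 5: x=1 → posterior Gamma(17, 31/5)
obs 6: x=4 → posterior Gamma(21, 36/5)
obs 7: x=3 → posterior Gamma(24, 41/5)
obs 8: x=3 → posterior Gamma(27, 46/5)
obs 9: x=5 → posterior Gamma(32, 51/5)
obs 10: x=5 → posterior Gamma(37, 56/5)
obs 11: x=2 → posterior Gamma(39, 61/5)
obs 12: x=4 → posterior Gamma(43, 66/5)
obs 13: x=6 → posterior Gamma(49, 71/5)

240/71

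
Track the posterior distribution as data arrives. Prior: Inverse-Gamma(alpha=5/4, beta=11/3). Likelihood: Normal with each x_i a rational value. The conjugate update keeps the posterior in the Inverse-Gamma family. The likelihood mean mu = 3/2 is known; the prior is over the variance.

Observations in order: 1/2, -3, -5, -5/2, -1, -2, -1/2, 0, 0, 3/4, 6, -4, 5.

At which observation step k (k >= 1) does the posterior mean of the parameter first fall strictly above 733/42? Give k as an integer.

obs 1: x=1/2 → posterior Inverse-Gamma(7/4, 25/6)
obs 2: x=-3 → posterior Inverse-Gamma(9/4, 343/24)
obs 3: x=-5 → posterior Inverse-Gamma(11/4, 425/12)
obs 4: x=-5/2 → posterior Inverse-Gamma(13/4, 521/12)
obs 5: x=-1 → posterior Inverse-Gamma(15/4, 1117/24)
obs 6: x=-2 → posterior Inverse-Gamma(17/4, 158/3)
obs 7: x=-1/2 → posterior Inverse-Gamma(19/4, 164/3)
obs 8: x=0 → posterior Inverse-Gamma(21/4, 1339/24)
obs 9: x=0 → posterior Inverse-Gamma(23/4, 683/12)
obs 10: x=3/4 → posterior Inverse-Gamma(25/4, 5491/96)
obs 11: x=6 → posterior Inverse-Gamma(27/4, 6463/96)
obs 12: x=-4 → posterior Inverse-Gamma(29/4, 7915/96)
obs 13: x=5 → posterior Inverse-Gamma(31/4, 8503/96)

k = 3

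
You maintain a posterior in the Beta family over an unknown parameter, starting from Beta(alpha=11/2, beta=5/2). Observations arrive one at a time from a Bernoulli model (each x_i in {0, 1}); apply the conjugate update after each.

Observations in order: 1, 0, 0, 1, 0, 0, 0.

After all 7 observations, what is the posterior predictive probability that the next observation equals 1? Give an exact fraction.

obs 1: x=1 → posterior Beta(13/2, 5/2)
obs 2: x=0 → posterior Beta(13/2, 7/2)
obs 3: x=0 → posterior Beta(13/2, 9/2)
obs 4: x=1 → posterior Beta(15/2, 9/2)
obs 5: x=0 → posterior Beta(15/2, 11/2)
obs 6: x=0 → posterior Beta(15/2, 13/2)
obs 7: x=0 → posterior Beta(15/2, 15/2)

1/2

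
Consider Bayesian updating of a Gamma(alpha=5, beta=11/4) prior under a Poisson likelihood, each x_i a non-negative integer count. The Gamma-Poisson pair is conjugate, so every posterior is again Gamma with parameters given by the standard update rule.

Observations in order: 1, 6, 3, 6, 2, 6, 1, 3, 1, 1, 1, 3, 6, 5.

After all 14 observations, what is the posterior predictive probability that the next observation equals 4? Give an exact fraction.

1508649149658073962127726664209709930202905438029818595511444713561448804669388955921760646288236800/9288612186912875874667186338493330758034069235896125119733172570190281306549755820106670707143297681

obs 1: x=1 → posterior Gamma(6, 15/4)
obs 2: x=6 → posterior Gamma(12, 19/4)
obs 3: x=3 → posterior Gamma(15, 23/4)
obs 4: x=6 → posterior Gamma(21, 27/4)
obs 5: x=2 → posterior Gamma(23, 31/4)
obs 6: x=6 → posterior Gamma(29, 35/4)
obs 7: x=1 → posterior Gamma(30, 39/4)
obs 8: x=3 → posterior Gamma(33, 43/4)
obs 9: x=1 → posterior Gamma(34, 47/4)
obs 10: x=1 → posterior Gamma(35, 51/4)
obs 11: x=1 → posterior Gamma(36, 55/4)
obs 12: x=3 → posterior Gamma(39, 59/4)
obs 13: x=6 → posterior Gamma(45, 63/4)
obs 14: x=5 → posterior Gamma(50, 67/4)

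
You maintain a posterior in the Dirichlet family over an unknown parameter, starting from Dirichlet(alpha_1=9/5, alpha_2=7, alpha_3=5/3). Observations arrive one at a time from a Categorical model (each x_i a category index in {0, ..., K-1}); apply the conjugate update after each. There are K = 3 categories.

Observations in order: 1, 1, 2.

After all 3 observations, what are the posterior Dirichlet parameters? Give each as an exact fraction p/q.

obs 1: x=1 → posterior Dirichlet(9/5, 8, 5/3)
obs 2: x=1 → posterior Dirichlet(9/5, 9, 5/3)
obs 3: x=2 → posterior Dirichlet(9/5, 9, 8/3)

alpha_1=9/5, alpha_2=9, alpha_3=8/3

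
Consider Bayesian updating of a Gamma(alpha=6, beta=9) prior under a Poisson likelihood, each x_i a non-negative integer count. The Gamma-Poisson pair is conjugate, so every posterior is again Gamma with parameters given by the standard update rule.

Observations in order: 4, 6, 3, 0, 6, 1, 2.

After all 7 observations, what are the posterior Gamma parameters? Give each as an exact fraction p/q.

obs 1: x=4 → posterior Gamma(10, 10)
obs 2: x=6 → posterior Gamma(16, 11)
obs 3: x=3 → posterior Gamma(19, 12)
obs 4: x=0 → posterior Gamma(19, 13)
obs 5: x=6 → posterior Gamma(25, 14)
obs 6: x=1 → posterior Gamma(26, 15)
obs 7: x=2 → posterior Gamma(28, 16)

alpha=28, beta=16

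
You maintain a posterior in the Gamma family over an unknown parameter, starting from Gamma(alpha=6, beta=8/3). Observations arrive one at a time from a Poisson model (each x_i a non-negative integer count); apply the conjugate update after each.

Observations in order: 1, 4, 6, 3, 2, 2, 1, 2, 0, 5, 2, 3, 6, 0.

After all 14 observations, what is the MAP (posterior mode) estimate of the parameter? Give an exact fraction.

obs 1: x=1 → posterior Gamma(7, 11/3)
obs 2: x=4 → posterior Gamma(11, 14/3)
obs 3: x=6 → posterior Gamma(17, 17/3)
obs 4: x=3 → posterior Gamma(20, 20/3)
obs 5: x=2 → posterior Gamma(22, 23/3)
obs 6: x=2 → posterior Gamma(24, 26/3)
obs 7: x=1 → posterior Gamma(25, 29/3)
obs 8: x=2 → posterior Gamma(27, 32/3)
obs 9: x=0 → posterior Gamma(27, 35/3)
obs 10: x=5 → posterior Gamma(32, 38/3)
obs 11: x=2 → posterior Gamma(34, 41/3)
obs 12: x=3 → posterior Gamma(37, 44/3)
obs 13: x=6 → posterior Gamma(43, 47/3)
obs 14: x=0 → posterior Gamma(43, 50/3)

63/25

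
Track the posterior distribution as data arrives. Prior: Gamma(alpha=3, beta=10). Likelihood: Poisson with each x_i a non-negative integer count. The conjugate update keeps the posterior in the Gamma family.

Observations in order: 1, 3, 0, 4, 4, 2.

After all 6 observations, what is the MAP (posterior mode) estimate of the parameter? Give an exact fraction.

obs 1: x=1 → posterior Gamma(4, 11)
obs 2: x=3 → posterior Gamma(7, 12)
obs 3: x=0 → posterior Gamma(7, 13)
obs 4: x=4 → posterior Gamma(11, 14)
obs 5: x=4 → posterior Gamma(15, 15)
obs 6: x=2 → posterior Gamma(17, 16)

1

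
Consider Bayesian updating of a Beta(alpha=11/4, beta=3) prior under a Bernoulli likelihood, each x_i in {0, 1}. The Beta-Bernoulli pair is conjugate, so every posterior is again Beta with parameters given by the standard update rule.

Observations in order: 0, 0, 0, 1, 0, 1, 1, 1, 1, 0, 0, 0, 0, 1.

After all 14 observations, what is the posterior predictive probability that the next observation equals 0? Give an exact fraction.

obs 1: x=0 → posterior Beta(11/4, 4)
obs 2: x=0 → posterior Beta(11/4, 5)
obs 3: x=0 → posterior Beta(11/4, 6)
obs 4: x=1 → posterior Beta(15/4, 6)
obs 5: x=0 → posterior Beta(15/4, 7)
obs 6: x=1 → posterior Beta(19/4, 7)
obs 7: x=1 → posterior Beta(23/4, 7)
obs 8: x=1 → posterior Beta(27/4, 7)
obs 9: x=1 → posterior Beta(31/4, 7)
obs 10: x=0 → posterior Beta(31/4, 8)
obs 11: x=0 → posterior Beta(31/4, 9)
obs 12: x=0 → posterior Beta(31/4, 10)
obs 13: x=0 → posterior Beta(31/4, 11)
obs 14: x=1 → posterior Beta(35/4, 11)

44/79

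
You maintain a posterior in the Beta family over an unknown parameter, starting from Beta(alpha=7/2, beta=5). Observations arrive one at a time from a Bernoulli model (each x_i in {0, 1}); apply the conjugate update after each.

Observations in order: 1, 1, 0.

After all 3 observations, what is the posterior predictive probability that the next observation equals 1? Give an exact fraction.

obs 1: x=1 → posterior Beta(9/2, 5)
obs 2: x=1 → posterior Beta(11/2, 5)
obs 3: x=0 → posterior Beta(11/2, 6)

11/23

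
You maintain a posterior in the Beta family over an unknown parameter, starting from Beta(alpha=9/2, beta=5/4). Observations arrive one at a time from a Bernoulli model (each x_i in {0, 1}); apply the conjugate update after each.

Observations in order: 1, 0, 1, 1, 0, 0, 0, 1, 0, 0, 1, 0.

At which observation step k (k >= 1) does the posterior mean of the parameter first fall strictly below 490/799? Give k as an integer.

k = 7

obs 1: x=1 → posterior Beta(11/2, 5/4)
obs 2: x=0 → posterior Beta(11/2, 9/4)
obs 3: x=1 → posterior Beta(13/2, 9/4)
obs 4: x=1 → posterior Beta(15/2, 9/4)
obs 5: x=0 → posterior Beta(15/2, 13/4)
obs 6: x=0 → posterior Beta(15/2, 17/4)
obs 7: x=0 → posterior Beta(15/2, 21/4)
obs 8: x=1 → posterior Beta(17/2, 21/4)
obs 9: x=0 → posterior Beta(17/2, 25/4)
obs 10: x=0 → posterior Beta(17/2, 29/4)
obs 11: x=1 → posterior Beta(19/2, 29/4)
obs 12: x=0 → posterior Beta(19/2, 33/4)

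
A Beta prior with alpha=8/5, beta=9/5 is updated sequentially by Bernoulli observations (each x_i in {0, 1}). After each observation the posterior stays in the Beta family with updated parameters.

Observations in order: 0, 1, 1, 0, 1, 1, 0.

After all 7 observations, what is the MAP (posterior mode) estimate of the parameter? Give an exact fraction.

23/42

obs 1: x=0 → posterior Beta(8/5, 14/5)
obs 2: x=1 → posterior Beta(13/5, 14/5)
obs 3: x=1 → posterior Beta(18/5, 14/5)
obs 4: x=0 → posterior Beta(18/5, 19/5)
obs 5: x=1 → posterior Beta(23/5, 19/5)
obs 6: x=1 → posterior Beta(28/5, 19/5)
obs 7: x=0 → posterior Beta(28/5, 24/5)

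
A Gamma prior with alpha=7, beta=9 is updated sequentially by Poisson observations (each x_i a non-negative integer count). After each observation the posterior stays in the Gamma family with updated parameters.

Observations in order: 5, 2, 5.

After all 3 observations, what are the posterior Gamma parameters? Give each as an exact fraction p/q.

obs 1: x=5 → posterior Gamma(12, 10)
obs 2: x=2 → posterior Gamma(14, 11)
obs 3: x=5 → posterior Gamma(19, 12)

alpha=19, beta=12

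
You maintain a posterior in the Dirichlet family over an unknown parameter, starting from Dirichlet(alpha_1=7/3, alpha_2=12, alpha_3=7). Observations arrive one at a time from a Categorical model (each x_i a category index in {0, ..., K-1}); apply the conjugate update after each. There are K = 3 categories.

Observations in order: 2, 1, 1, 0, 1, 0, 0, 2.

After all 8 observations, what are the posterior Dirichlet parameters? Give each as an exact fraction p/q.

obs 1: x=2 → posterior Dirichlet(7/3, 12, 8)
obs 2: x=1 → posterior Dirichlet(7/3, 13, 8)
obs 3: x=1 → posterior Dirichlet(7/3, 14, 8)
obs 4: x=0 → posterior Dirichlet(10/3, 14, 8)
obs 5: x=1 → posterior Dirichlet(10/3, 15, 8)
obs 6: x=0 → posterior Dirichlet(13/3, 15, 8)
obs 7: x=0 → posterior Dirichlet(16/3, 15, 8)
obs 8: x=2 → posterior Dirichlet(16/3, 15, 9)

alpha_1=16/3, alpha_2=15, alpha_3=9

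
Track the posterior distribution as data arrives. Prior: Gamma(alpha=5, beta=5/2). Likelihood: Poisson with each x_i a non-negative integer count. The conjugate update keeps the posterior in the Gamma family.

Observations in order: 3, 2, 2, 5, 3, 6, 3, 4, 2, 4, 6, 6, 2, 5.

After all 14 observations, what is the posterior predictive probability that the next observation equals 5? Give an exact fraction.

2454313438144523268753860019880740600404741216801046991045508396905948612535651262081361128864576/18892385294382161947138193207276406314261705265570726454231464952471242213505320250988006591796875

obs 1: x=3 → posterior Gamma(8, 7/2)
obs 2: x=2 → posterior Gamma(10, 9/2)
obs 3: x=2 → posterior Gamma(12, 11/2)
obs 4: x=5 → posterior Gamma(17, 13/2)
obs 5: x=3 → posterior Gamma(20, 15/2)
obs 6: x=6 → posterior Gamma(26, 17/2)
obs 7: x=3 → posterior Gamma(29, 19/2)
obs 8: x=4 → posterior Gamma(33, 21/2)
obs 9: x=2 → posterior Gamma(35, 23/2)
obs 10: x=4 → posterior Gamma(39, 25/2)
obs 11: x=6 → posterior Gamma(45, 27/2)
obs 12: x=6 → posterior Gamma(51, 29/2)
obs 13: x=2 → posterior Gamma(53, 31/2)
obs 14: x=5 → posterior Gamma(58, 33/2)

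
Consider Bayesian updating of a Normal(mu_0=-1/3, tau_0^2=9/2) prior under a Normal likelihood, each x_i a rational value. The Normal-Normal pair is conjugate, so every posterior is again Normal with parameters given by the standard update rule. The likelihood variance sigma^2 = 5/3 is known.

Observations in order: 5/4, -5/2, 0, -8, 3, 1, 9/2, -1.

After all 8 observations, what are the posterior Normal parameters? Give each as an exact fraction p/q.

mu_0=-607/2712, tau_0^2=45/226

obs 1: x=5/4 → posterior Normal(365/444, 45/37)
obs 2: x=-5/2 → posterior Normal(-445/768, 45/64)
obs 3: x=0 → posterior Normal(-445/1092, 45/91)
obs 4: x=-8 → posterior Normal(-3037/1416, 45/118)
obs 5: x=3 → posterior Normal(-413/348, 9/29)
obs 6: x=1 → posterior Normal(-1741/2064, 45/172)
obs 7: x=9/2 → posterior Normal(-283/2388, 45/199)
obs 8: x=-1 → posterior Normal(-607/2712, 45/226)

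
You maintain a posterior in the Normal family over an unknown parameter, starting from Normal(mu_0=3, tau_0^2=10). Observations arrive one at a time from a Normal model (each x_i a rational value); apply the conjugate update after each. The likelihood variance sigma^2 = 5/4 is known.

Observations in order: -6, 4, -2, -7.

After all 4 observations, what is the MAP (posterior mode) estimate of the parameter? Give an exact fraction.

-85/33

obs 1: x=-6 → posterior Normal(-5, 10/9)
obs 2: x=4 → posterior Normal(-13/17, 10/17)
obs 3: x=-2 → posterior Normal(-29/25, 2/5)
obs 4: x=-7 → posterior Normal(-85/33, 10/33)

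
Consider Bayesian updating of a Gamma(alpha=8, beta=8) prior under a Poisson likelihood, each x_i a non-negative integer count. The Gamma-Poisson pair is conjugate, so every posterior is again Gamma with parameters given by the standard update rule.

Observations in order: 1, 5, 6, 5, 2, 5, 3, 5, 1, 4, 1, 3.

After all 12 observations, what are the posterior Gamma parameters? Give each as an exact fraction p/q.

obs 1: x=1 → posterior Gamma(9, 9)
obs 2: x=5 → posterior Gamma(14, 10)
obs 3: x=6 → posterior Gamma(20, 11)
obs 4: x=5 → posterior Gamma(25, 12)
obs 5: x=2 → posterior Gamma(27, 13)
obs 6: x=5 → posterior Gamma(32, 14)
obs 7: x=3 → posterior Gamma(35, 15)
obs 8: x=5 → posterior Gamma(40, 16)
obs 9: x=1 → posterior Gamma(41, 17)
obs 10: x=4 → posterior Gamma(45, 18)
obs 11: x=1 → posterior Gamma(46, 19)
obs 12: x=3 → posterior Gamma(49, 20)

alpha=49, beta=20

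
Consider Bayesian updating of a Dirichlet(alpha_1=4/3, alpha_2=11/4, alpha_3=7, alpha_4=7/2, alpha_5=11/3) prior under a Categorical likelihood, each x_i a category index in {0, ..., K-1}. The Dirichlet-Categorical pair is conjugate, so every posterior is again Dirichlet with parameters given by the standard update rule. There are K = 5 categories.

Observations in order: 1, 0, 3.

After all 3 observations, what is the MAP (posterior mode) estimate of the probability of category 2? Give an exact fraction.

24/65

obs 1: x=1 → posterior Dirichlet(4/3, 15/4, 7, 7/2, 11/3)
obs 2: x=0 → posterior Dirichlet(7/3, 15/4, 7, 7/2, 11/3)
obs 3: x=3 → posterior Dirichlet(7/3, 15/4, 7, 9/2, 11/3)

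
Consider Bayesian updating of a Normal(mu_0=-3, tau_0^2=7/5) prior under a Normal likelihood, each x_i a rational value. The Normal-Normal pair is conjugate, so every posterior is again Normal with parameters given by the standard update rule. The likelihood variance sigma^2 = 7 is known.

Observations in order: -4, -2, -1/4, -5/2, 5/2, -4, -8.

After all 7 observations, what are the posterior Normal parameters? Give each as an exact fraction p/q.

mu_0=-133/48, tau_0^2=7/12

obs 1: x=-4 → posterior Normal(-19/6, 7/6)
obs 2: x=-2 → posterior Normal(-3, 1)
obs 3: x=-1/4 → posterior Normal(-85/32, 7/8)
obs 4: x=-5/2 → posterior Normal(-95/36, 7/9)
obs 5: x=5/2 → posterior Normal(-17/8, 7/10)
obs 6: x=-4 → posterior Normal(-101/44, 7/11)
obs 7: x=-8 → posterior Normal(-133/48, 7/12)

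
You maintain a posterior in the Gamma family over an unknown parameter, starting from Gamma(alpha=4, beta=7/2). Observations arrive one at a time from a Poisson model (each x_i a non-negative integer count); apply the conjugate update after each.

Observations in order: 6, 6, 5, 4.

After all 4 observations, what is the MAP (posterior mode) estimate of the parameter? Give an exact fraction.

16/5

obs 1: x=6 → posterior Gamma(10, 9/2)
obs 2: x=6 → posterior Gamma(16, 11/2)
obs 3: x=5 → posterior Gamma(21, 13/2)
obs 4: x=4 → posterior Gamma(25, 15/2)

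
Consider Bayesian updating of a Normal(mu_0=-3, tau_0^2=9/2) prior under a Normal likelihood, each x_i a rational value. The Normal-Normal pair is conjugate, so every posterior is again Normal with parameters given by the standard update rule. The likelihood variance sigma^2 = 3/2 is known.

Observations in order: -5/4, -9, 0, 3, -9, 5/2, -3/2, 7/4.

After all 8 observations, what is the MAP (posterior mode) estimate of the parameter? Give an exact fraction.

obs 1: x=-5/4 → posterior Normal(-27/16, 9/8)
obs 2: x=-9 → posterior Normal(-135/28, 9/14)
obs 3: x=0 → posterior Normal(-27/8, 9/20)
obs 4: x=3 → posterior Normal(-99/52, 9/26)
obs 5: x=-9 → posterior Normal(-207/64, 9/32)
obs 6: x=5/2 → posterior Normal(-177/76, 9/38)
obs 7: x=-3/2 → posterior Normal(-195/88, 9/44)
obs 8: x=7/4 → posterior Normal(-87/50, 9/50)

-87/50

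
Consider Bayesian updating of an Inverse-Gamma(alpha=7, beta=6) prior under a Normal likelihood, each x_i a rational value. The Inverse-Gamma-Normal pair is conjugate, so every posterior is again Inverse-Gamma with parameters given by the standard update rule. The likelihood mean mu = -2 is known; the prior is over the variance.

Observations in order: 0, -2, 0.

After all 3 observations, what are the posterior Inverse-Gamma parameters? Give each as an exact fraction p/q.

alpha=17/2, beta=10

obs 1: x=0 → posterior Inverse-Gamma(15/2, 8)
obs 2: x=-2 → posterior Inverse-Gamma(8, 8)
obs 3: x=0 → posterior Inverse-Gamma(17/2, 10)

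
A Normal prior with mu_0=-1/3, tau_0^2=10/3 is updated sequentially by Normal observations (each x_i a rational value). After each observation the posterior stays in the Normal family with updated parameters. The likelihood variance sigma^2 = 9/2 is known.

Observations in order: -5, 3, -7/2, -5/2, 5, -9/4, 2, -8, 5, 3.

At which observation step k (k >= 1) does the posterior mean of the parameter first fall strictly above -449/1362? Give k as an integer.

k = 10

obs 1: x=-5 → posterior Normal(-109/47, 90/47)
obs 2: x=3 → posterior Normal(-49/67, 90/67)
obs 3: x=-7/2 → posterior Normal(-119/87, 30/29)
obs 4: x=-5/2 → posterior Normal(-169/107, 90/107)
obs 5: x=5 → posterior Normal(-69/127, 90/127)
obs 6: x=-9/4 → posterior Normal(-38/49, 30/49)
obs 7: x=2 → posterior Normal(-74/167, 90/167)
obs 8: x=-8 → posterior Normal(-234/187, 90/187)
obs 9: x=5 → posterior Normal(-134/207, 10/23)
obs 10: x=3 → posterior Normal(-74/227, 90/227)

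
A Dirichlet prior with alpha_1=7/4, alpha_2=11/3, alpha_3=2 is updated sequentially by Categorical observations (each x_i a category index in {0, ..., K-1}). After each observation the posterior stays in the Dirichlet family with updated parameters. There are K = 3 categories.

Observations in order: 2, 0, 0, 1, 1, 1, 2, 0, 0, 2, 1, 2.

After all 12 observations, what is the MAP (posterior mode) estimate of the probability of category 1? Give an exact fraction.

obs 1: x=2 → posterior Dirichlet(7/4, 11/3, 3)
obs 2: x=0 → posterior Dirichlet(11/4, 11/3, 3)
obs 3: x=0 → posterior Dirichlet(15/4, 11/3, 3)
obs 4: x=1 → posterior Dirichlet(15/4, 14/3, 3)
obs 5: x=1 → posterior Dirichlet(15/4, 17/3, 3)
obs 6: x=1 → posterior Dirichlet(15/4, 20/3, 3)
obs 7: x=2 → posterior Dirichlet(15/4, 20/3, 4)
obs 8: x=0 → posterior Dirichlet(19/4, 20/3, 4)
obs 9: x=0 → posterior Dirichlet(23/4, 20/3, 4)
obs 10: x=2 → posterior Dirichlet(23/4, 20/3, 5)
obs 11: x=1 → posterior Dirichlet(23/4, 23/3, 5)
obs 12: x=2 → posterior Dirichlet(23/4, 23/3, 6)

80/197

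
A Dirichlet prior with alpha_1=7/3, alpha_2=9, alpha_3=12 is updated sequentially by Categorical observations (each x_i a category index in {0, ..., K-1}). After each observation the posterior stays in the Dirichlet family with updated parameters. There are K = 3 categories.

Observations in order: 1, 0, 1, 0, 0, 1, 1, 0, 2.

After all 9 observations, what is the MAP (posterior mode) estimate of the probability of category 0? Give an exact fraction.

2/11

obs 1: x=1 → posterior Dirichlet(7/3, 10, 12)
obs 2: x=0 → posterior Dirichlet(10/3, 10, 12)
obs 3: x=1 → posterior Dirichlet(10/3, 11, 12)
obs 4: x=0 → posterior Dirichlet(13/3, 11, 12)
obs 5: x=0 → posterior Dirichlet(16/3, 11, 12)
obs 6: x=1 → posterior Dirichlet(16/3, 12, 12)
obs 7: x=1 → posterior Dirichlet(16/3, 13, 12)
obs 8: x=0 → posterior Dirichlet(19/3, 13, 12)
obs 9: x=2 → posterior Dirichlet(19/3, 13, 13)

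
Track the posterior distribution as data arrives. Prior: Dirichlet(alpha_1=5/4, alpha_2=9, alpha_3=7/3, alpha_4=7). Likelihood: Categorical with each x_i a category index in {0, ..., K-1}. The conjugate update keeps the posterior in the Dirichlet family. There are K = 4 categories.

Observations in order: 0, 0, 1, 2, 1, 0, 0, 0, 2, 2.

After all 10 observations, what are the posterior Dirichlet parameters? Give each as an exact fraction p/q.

obs 1: x=0 → posterior Dirichlet(9/4, 9, 7/3, 7)
obs 2: x=0 → posterior Dirichlet(13/4, 9, 7/3, 7)
obs 3: x=1 → posterior Dirichlet(13/4, 10, 7/3, 7)
obs 4: x=2 → posterior Dirichlet(13/4, 10, 10/3, 7)
obs 5: x=1 → posterior Dirichlet(13/4, 11, 10/3, 7)
obs 6: x=0 → posterior Dirichlet(17/4, 11, 10/3, 7)
obs 7: x=0 → posterior Dirichlet(21/4, 11, 10/3, 7)
obs 8: x=0 → posterior Dirichlet(25/4, 11, 10/3, 7)
obs 9: x=2 → posterior Dirichlet(25/4, 11, 13/3, 7)
obs 10: x=2 → posterior Dirichlet(25/4, 11, 16/3, 7)

alpha_1=25/4, alpha_2=11, alpha_3=16/3, alpha_4=7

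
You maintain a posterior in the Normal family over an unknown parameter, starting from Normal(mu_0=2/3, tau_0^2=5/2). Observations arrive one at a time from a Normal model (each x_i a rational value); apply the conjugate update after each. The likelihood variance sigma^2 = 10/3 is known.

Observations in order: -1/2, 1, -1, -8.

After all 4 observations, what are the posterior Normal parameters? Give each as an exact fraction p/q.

mu_0=-137/96, tau_0^2=5/8

obs 1: x=-1/2 → posterior Normal(1/6, 10/7)
obs 2: x=1 → posterior Normal(5/12, 1)
obs 3: x=-1 → posterior Normal(7/78, 10/13)
obs 4: x=-8 → posterior Normal(-137/96, 5/8)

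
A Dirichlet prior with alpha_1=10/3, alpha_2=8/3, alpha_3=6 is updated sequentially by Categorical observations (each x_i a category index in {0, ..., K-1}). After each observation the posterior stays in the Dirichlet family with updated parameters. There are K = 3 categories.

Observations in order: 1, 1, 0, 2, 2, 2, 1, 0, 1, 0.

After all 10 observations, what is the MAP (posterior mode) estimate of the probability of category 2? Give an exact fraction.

obs 1: x=1 → posterior Dirichlet(10/3, 11/3, 6)
obs 2: x=1 → posterior Dirichlet(10/3, 14/3, 6)
obs 3: x=0 → posterior Dirichlet(13/3, 14/3, 6)
obs 4: x=2 → posterior Dirichlet(13/3, 14/3, 7)
obs 5: x=2 → posterior Dirichlet(13/3, 14/3, 8)
obs 6: x=2 → posterior Dirichlet(13/3, 14/3, 9)
obs 7: x=1 → posterior Dirichlet(13/3, 17/3, 9)
obs 8: x=0 → posterior Dirichlet(16/3, 17/3, 9)
obs 9: x=1 → posterior Dirichlet(16/3, 20/3, 9)
obs 10: x=0 → posterior Dirichlet(19/3, 20/3, 9)

8/19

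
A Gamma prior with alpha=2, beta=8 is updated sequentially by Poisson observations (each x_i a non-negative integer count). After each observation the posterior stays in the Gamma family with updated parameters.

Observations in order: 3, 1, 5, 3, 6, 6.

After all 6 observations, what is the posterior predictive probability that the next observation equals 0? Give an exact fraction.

obs 1: x=3 → posterior Gamma(5, 9)
obs 2: x=1 → posterior Gamma(6, 10)
obs 3: x=5 → posterior Gamma(11, 11)
obs 4: x=3 → posterior Gamma(14, 12)
obs 5: x=6 → posterior Gamma(20, 13)
obs 6: x=6 → posterior Gamma(26, 14)

629983141281877223603213172736/3787675244106352329254150390625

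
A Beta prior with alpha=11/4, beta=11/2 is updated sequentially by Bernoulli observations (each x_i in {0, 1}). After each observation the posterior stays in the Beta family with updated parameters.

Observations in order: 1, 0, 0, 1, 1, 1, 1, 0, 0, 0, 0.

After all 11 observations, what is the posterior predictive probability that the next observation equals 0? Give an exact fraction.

46/77

obs 1: x=1 → posterior Beta(15/4, 11/2)
obs 2: x=0 → posterior Beta(15/4, 13/2)
obs 3: x=0 → posterior Beta(15/4, 15/2)
obs 4: x=1 → posterior Beta(19/4, 15/2)
obs 5: x=1 → posterior Beta(23/4, 15/2)
obs 6: x=1 → posterior Beta(27/4, 15/2)
obs 7: x=1 → posterior Beta(31/4, 15/2)
obs 8: x=0 → posterior Beta(31/4, 17/2)
obs 9: x=0 → posterior Beta(31/4, 19/2)
obs 10: x=0 → posterior Beta(31/4, 21/2)
obs 11: x=0 → posterior Beta(31/4, 23/2)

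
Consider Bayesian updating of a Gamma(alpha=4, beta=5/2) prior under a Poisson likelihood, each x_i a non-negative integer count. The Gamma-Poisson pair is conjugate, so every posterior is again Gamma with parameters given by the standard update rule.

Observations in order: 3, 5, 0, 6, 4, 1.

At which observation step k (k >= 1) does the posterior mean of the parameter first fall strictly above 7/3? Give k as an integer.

obs 1: x=3 → posterior Gamma(7, 7/2)
obs 2: x=5 → posterior Gamma(12, 9/2)
obs 3: x=0 → posterior Gamma(12, 11/2)
obs 4: x=6 → posterior Gamma(18, 13/2)
obs 5: x=4 → posterior Gamma(22, 15/2)
obs 6: x=1 → posterior Gamma(23, 17/2)

k = 2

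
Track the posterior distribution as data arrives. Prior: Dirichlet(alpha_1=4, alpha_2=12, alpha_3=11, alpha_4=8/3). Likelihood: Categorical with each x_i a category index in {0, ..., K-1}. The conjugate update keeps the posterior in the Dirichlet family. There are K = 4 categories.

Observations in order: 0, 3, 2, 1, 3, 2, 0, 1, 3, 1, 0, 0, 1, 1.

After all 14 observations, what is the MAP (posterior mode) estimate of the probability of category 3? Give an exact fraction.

2/17

obs 1: x=0 → posterior Dirichlet(5, 12, 11, 8/3)
obs 2: x=3 → posterior Dirichlet(5, 12, 11, 11/3)
obs 3: x=2 → posterior Dirichlet(5, 12, 12, 11/3)
obs 4: x=1 → posterior Dirichlet(5, 13, 12, 11/3)
obs 5: x=3 → posterior Dirichlet(5, 13, 12, 14/3)
obs 6: x=2 → posterior Dirichlet(5, 13, 13, 14/3)
obs 7: x=0 → posterior Dirichlet(6, 13, 13, 14/3)
obs 8: x=1 → posterior Dirichlet(6, 14, 13, 14/3)
obs 9: x=3 → posterior Dirichlet(6, 14, 13, 17/3)
obs 10: x=1 → posterior Dirichlet(6, 15, 13, 17/3)
obs 11: x=0 → posterior Dirichlet(7, 15, 13, 17/3)
obs 12: x=0 → posterior Dirichlet(8, 15, 13, 17/3)
obs 13: x=1 → posterior Dirichlet(8, 16, 13, 17/3)
obs 14: x=1 → posterior Dirichlet(8, 17, 13, 17/3)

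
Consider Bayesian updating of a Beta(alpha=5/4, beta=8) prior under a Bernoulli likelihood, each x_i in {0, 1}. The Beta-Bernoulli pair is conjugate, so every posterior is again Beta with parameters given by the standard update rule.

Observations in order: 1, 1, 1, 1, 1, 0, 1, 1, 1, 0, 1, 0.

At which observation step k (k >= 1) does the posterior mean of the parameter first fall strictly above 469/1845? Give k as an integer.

obs 1: x=1 → posterior Beta(9/4, 8)
obs 2: x=1 → posterior Beta(13/4, 8)
obs 3: x=1 → posterior Beta(17/4, 8)
obs 4: x=1 → posterior Beta(21/4, 8)
obs 5: x=1 → posterior Beta(25/4, 8)
obs 6: x=0 → posterior Beta(25/4, 9)
obs 7: x=1 → posterior Beta(29/4, 9)
obs 8: x=1 → posterior Beta(33/4, 9)
obs 9: x=1 → posterior Beta(37/4, 9)
obs 10: x=0 → posterior Beta(37/4, 10)
obs 11: x=1 → posterior Beta(41/4, 10)
obs 12: x=0 → posterior Beta(41/4, 11)

k = 2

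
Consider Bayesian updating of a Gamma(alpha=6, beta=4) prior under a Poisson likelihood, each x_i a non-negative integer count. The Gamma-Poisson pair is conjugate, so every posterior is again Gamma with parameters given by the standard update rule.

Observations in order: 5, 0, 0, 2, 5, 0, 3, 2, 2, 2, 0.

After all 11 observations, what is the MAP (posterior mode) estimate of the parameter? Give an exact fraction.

26/15

obs 1: x=5 → posterior Gamma(11, 5)
obs 2: x=0 → posterior Gamma(11, 6)
obs 3: x=0 → posterior Gamma(11, 7)
obs 4: x=2 → posterior Gamma(13, 8)
obs 5: x=5 → posterior Gamma(18, 9)
obs 6: x=0 → posterior Gamma(18, 10)
obs 7: x=3 → posterior Gamma(21, 11)
obs 8: x=2 → posterior Gamma(23, 12)
obs 9: x=2 → posterior Gamma(25, 13)
obs 10: x=2 → posterior Gamma(27, 14)
obs 11: x=0 → posterior Gamma(27, 15)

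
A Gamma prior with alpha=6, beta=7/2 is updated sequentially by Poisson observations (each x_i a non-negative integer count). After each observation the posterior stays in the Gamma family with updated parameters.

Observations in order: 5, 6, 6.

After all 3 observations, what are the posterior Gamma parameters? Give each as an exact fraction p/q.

obs 1: x=5 → posterior Gamma(11, 9/2)
obs 2: x=6 → posterior Gamma(17, 11/2)
obs 3: x=6 → posterior Gamma(23, 13/2)

alpha=23, beta=13/2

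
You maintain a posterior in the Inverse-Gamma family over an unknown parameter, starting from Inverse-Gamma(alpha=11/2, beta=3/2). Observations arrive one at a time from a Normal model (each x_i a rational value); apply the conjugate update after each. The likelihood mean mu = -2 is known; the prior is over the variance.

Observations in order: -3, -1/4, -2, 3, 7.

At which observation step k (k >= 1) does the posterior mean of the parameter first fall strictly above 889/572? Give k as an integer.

obs 1: x=-3 → posterior Inverse-Gamma(6, 2)
obs 2: x=-1/4 → posterior Inverse-Gamma(13/2, 113/32)
obs 3: x=-2 → posterior Inverse-Gamma(7, 113/32)
obs 4: x=3 → posterior Inverse-Gamma(15/2, 513/32)
obs 5: x=7 → posterior Inverse-Gamma(8, 1809/32)

k = 4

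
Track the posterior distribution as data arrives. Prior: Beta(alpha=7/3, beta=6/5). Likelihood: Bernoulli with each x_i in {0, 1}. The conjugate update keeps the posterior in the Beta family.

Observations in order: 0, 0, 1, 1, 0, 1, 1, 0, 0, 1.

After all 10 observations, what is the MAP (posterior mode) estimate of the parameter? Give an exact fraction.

obs 1: x=0 → posterior Beta(7/3, 11/5)
obs 2: x=0 → posterior Beta(7/3, 16/5)
obs 3: x=1 → posterior Beta(10/3, 16/5)
obs 4: x=1 → posterior Beta(13/3, 16/5)
obs 5: x=0 → posterior Beta(13/3, 21/5)
obs 6: x=1 → posterior Beta(16/3, 21/5)
obs 7: x=1 → posterior Beta(19/3, 21/5)
obs 8: x=0 → posterior Beta(19/3, 26/5)
obs 9: x=0 → posterior Beta(19/3, 31/5)
obs 10: x=1 → posterior Beta(22/3, 31/5)

95/173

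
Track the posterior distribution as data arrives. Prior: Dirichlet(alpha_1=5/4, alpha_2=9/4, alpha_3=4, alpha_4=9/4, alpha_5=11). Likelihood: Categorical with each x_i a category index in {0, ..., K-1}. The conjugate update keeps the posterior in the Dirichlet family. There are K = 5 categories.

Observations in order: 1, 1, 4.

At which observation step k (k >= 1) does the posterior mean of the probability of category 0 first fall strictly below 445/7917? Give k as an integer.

k = 2

obs 1: x=1 → posterior Dirichlet(5/4, 13/4, 4, 9/4, 11)
obs 2: x=1 → posterior Dirichlet(5/4, 17/4, 4, 9/4, 11)
obs 3: x=4 → posterior Dirichlet(5/4, 17/4, 4, 9/4, 12)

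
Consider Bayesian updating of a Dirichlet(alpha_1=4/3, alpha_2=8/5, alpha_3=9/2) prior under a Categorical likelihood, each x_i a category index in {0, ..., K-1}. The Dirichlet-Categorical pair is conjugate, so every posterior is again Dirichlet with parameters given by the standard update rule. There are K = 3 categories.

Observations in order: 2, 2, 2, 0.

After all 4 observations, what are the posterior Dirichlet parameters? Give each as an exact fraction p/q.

alpha_1=7/3, alpha_2=8/5, alpha_3=15/2

obs 1: x=2 → posterior Dirichlet(4/3, 8/5, 11/2)
obs 2: x=2 → posterior Dirichlet(4/3, 8/5, 13/2)
obs 3: x=2 → posterior Dirichlet(4/3, 8/5, 15/2)
obs 4: x=0 → posterior Dirichlet(7/3, 8/5, 15/2)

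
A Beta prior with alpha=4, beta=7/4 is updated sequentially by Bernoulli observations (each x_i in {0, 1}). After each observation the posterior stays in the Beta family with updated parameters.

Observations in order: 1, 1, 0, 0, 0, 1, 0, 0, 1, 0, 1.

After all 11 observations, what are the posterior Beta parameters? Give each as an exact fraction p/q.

alpha=9, beta=31/4

obs 1: x=1 → posterior Beta(5, 7/4)
obs 2: x=1 → posterior Beta(6, 7/4)
obs 3: x=0 → posterior Beta(6, 11/4)
obs 4: x=0 → posterior Beta(6, 15/4)
obs 5: x=0 → posterior Beta(6, 19/4)
obs 6: x=1 → posterior Beta(7, 19/4)
obs 7: x=0 → posterior Beta(7, 23/4)
obs 8: x=0 → posterior Beta(7, 27/4)
obs 9: x=1 → posterior Beta(8, 27/4)
obs 10: x=0 → posterior Beta(8, 31/4)
obs 11: x=1 → posterior Beta(9, 31/4)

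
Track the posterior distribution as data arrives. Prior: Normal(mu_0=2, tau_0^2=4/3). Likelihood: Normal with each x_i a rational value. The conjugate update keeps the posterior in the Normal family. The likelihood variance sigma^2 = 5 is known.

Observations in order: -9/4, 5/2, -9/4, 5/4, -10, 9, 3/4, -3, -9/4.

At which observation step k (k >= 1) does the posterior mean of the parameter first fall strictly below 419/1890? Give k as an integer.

k = 5

obs 1: x=-9/4 → posterior Normal(21/19, 20/19)
obs 2: x=5/2 → posterior Normal(31/23, 20/23)
obs 3: x=-9/4 → posterior Normal(22/27, 20/27)
obs 4: x=5/4 → posterior Normal(27/31, 20/31)
obs 5: x=-10 → posterior Normal(-13/35, 4/7)
obs 6: x=9 → posterior Normal(23/39, 20/39)
obs 7: x=3/4 → posterior Normal(26/43, 20/43)
obs 8: x=-3 → posterior Normal(14/47, 20/47)
obs 9: x=-9/4 → posterior Normal(5/51, 20/51)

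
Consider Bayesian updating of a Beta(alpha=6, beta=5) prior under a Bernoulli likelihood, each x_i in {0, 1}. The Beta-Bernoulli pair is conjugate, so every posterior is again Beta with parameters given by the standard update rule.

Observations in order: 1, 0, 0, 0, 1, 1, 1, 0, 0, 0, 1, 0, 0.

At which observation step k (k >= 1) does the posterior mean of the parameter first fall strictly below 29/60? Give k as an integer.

obs 1: x=1 → posterior Beta(7, 5)
obs 2: x=0 → posterior Beta(7, 6)
obs 3: x=0 → posterior Beta(7, 7)
obs 4: x=0 → posterior Beta(7, 8)
obs 5: x=1 → posterior Beta(8, 8)
obs 6: x=1 → posterior Beta(9, 8)
obs 7: x=1 → posterior Beta(10, 8)
obs 8: x=0 → posterior Beta(10, 9)
obs 9: x=0 → posterior Beta(10, 10)
obs 10: x=0 → posterior Beta(10, 11)
obs 11: x=1 → posterior Beta(11, 11)
obs 12: x=0 → posterior Beta(11, 12)
obs 13: x=0 → posterior Beta(11, 13)

k = 4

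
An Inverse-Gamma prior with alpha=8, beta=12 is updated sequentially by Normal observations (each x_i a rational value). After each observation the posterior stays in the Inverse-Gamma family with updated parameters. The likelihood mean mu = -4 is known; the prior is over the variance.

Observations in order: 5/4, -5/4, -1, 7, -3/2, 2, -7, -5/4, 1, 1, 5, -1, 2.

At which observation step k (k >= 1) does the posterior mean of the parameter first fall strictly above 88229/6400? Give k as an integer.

obs 1: x=5/4 → posterior Inverse-Gamma(17/2, 825/32)
obs 2: x=-5/4 → posterior Inverse-Gamma(9, 473/16)
obs 3: x=-1 → posterior Inverse-Gamma(19/2, 545/16)
obs 4: x=7 → posterior Inverse-Gamma(10, 1513/16)
obs 5: x=-3/2 → posterior Inverse-Gamma(21/2, 1563/16)
obs 6: x=2 → posterior Inverse-Gamma(11, 1851/16)
obs 7: x=-7 → posterior Inverse-Gamma(23/2, 1923/16)
obs 8: x=-5/4 → posterior Inverse-Gamma(12, 3967/32)
obs 9: x=1 → posterior Inverse-Gamma(25/2, 4367/32)
obs 10: x=1 → posterior Inverse-Gamma(13, 4767/32)
obs 11: x=5 → posterior Inverse-Gamma(27/2, 6063/32)
obs 12: x=-1 → posterior Inverse-Gamma(14, 6207/32)
obs 13: x=2 → posterior Inverse-Gamma(29/2, 6783/32)

k = 11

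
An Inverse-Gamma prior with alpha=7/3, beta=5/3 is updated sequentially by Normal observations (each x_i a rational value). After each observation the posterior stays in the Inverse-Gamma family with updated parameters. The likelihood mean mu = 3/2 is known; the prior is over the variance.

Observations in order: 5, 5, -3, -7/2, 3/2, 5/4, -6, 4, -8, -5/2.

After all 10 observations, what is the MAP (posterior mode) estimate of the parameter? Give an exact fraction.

11611/800

obs 1: x=5 → posterior Inverse-Gamma(17/6, 187/24)
obs 2: x=5 → posterior Inverse-Gamma(10/3, 167/12)
obs 3: x=-3 → posterior Inverse-Gamma(23/6, 577/24)
obs 4: x=-7/2 → posterior Inverse-Gamma(13/3, 877/24)
obs 5: x=3/2 → posterior Inverse-Gamma(29/6, 877/24)
obs 6: x=5/4 → posterior Inverse-Gamma(16/3, 3511/96)
obs 7: x=-6 → posterior Inverse-Gamma(35/6, 6211/96)
obs 8: x=4 → posterior Inverse-Gamma(19/3, 6511/96)
obs 9: x=-8 → posterior Inverse-Gamma(41/6, 10843/96)
obs 10: x=-5/2 → posterior Inverse-Gamma(22/3, 11611/96)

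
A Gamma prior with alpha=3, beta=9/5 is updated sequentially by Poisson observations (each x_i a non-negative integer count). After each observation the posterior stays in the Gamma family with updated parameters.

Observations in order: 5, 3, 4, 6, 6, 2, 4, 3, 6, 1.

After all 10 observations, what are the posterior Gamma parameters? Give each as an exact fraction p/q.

alpha=43, beta=59/5

obs 1: x=5 → posterior Gamma(8, 14/5)
obs 2: x=3 → posterior Gamma(11, 19/5)
obs 3: x=4 → posterior Gamma(15, 24/5)
obs 4: x=6 → posterior Gamma(21, 29/5)
obs 5: x=6 → posterior Gamma(27, 34/5)
obs 6: x=2 → posterior Gamma(29, 39/5)
obs 7: x=4 → posterior Gamma(33, 44/5)
obs 8: x=3 → posterior Gamma(36, 49/5)
obs 9: x=6 → posterior Gamma(42, 54/5)
obs 10: x=1 → posterior Gamma(43, 59/5)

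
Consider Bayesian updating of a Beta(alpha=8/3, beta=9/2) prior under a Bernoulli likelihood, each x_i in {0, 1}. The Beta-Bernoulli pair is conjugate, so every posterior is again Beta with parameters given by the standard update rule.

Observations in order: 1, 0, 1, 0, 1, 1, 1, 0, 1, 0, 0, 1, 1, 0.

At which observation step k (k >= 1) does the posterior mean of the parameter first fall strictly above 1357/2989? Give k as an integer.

k = 3

obs 1: x=1 → posterior Beta(11/3, 9/2)
obs 2: x=0 → posterior Beta(11/3, 11/2)
obs 3: x=1 → posterior Beta(14/3, 11/2)
obs 4: x=0 → posterior Beta(14/3, 13/2)
obs 5: x=1 → posterior Beta(17/3, 13/2)
obs 6: x=1 → posterior Beta(20/3, 13/2)
obs 7: x=1 → posterior Beta(23/3, 13/2)
obs 8: x=0 → posterior Beta(23/3, 15/2)
obs 9: x=1 → posterior Beta(26/3, 15/2)
obs 10: x=0 → posterior Beta(26/3, 17/2)
obs 11: x=0 → posterior Beta(26/3, 19/2)
obs 12: x=1 → posterior Beta(29/3, 19/2)
obs 13: x=1 → posterior Beta(32/3, 19/2)
obs 14: x=0 → posterior Beta(32/3, 21/2)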